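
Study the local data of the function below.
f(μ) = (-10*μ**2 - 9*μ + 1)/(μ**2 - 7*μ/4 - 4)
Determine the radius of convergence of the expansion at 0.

The radius of convergence is -7/8 + (1/8)*sqrt(305).

Denominator factor (μ**2 - 7*μ/4 - 4): discriminant 305/16, real irrational roots 7/8 + (1/8)*sqrt(305) and 7/8 - (1/8)*sqrt(305); poles of order 1, moduli 7/8 + (1/8)*sqrt(305) and -7/8 + (1/8)*sqrt(305).
The radius of convergence is the smallest modulus among the singular points: -7/8 + (1/8)*sqrt(305).


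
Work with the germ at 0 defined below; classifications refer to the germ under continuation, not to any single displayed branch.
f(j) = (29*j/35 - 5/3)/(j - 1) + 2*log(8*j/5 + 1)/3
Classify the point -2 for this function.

The point is a regular point.

Denominator factors: j - 1 = -3 at j = -2 — none vanishes.
Branch term log(1 - j/(-5/8)): argument at -2 is -11/5, nonzero, so -2 is not its branch point (a point on a principal cut is still regular for the continued germ).
So the germ continues analytically to -2.


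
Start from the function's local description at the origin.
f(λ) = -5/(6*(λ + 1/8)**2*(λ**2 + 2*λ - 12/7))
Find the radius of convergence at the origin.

The radius of convergence is 1/8.

Denominator factor (λ**2 + 2*λ - 12/7): discriminant 76/7, real irrational roots -1 + (1/7)*sqrt(133) and -1 - (1/7)*sqrt(133); poles of order 1, moduli -1 + (1/7)*sqrt(133) and 1 + (1/7)*sqrt(133).
Denominator factor (λ + 1/8)^2: pole of order 2 at -1/8, modulus 1/8.
The radius of convergence is the smallest modulus among the singular points: 1/8.


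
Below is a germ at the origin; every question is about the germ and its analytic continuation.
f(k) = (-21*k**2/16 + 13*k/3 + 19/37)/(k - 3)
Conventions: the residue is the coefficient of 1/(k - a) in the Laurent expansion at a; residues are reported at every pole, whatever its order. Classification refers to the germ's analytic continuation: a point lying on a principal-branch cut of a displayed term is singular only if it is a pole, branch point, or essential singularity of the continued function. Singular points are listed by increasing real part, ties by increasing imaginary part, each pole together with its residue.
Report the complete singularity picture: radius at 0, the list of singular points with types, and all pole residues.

Denominator factor (k - 3): pole of order 1 at 3, modulus 3.
The radius of convergence is the smallest modulus among the singular points: 3.
At the order-1 pole 3 set g(k) = (k - (3))*f(k) = -21*k**2/16 + 13*k/3 + 19/37.
Simple pole: residue = g(a) at a = 3, which is 1007/592.

Radius of convergence at 0: 3.
At 3: a pole of order 1; residue 1007/592.


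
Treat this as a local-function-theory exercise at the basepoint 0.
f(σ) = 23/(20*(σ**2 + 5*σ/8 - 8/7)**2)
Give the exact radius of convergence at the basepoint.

The radius of convergence is -5/16 + (3/112)*sqrt(1729).

Denominator factor (σ**2 + 5*σ/8 - 8/7)^2: discriminant 2223/448, real irrational roots -5/16 + (3/112)*sqrt(1729) and -5/16 - (3/112)*sqrt(1729); poles of order 2, moduli -5/16 + (3/112)*sqrt(1729) and 5/16 + (3/112)*sqrt(1729).
The radius of convergence is the smallest modulus among the singular points: -5/16 + (3/112)*sqrt(1729).


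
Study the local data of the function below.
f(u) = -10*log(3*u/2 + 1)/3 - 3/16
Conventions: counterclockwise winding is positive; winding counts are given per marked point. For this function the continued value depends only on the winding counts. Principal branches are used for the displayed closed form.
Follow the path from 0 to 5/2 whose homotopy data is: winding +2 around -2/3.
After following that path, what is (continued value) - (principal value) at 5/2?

Continued minus principal equals -(40/3)*pi*i.

The rational part is single-valued and drops out of the difference; each branch term changes only by its own monodromy.
(-10/3)*log(1 - u/(-2/3)): each positive loop around -2/3 adds 2*pi*i to the log, so winding +2 contributes (-10/3)*(2)*2*pi*i = -(40/3)*pi*i.
Summing the contributions at u = 5/2 gives -(40/3)*pi*i.


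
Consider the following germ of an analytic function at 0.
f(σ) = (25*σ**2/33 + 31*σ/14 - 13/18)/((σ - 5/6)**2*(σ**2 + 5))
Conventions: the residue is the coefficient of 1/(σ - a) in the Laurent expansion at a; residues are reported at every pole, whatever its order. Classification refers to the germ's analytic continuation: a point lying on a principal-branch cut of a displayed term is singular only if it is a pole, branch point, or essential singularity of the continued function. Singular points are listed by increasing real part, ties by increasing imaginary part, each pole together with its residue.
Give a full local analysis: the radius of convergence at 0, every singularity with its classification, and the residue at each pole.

Radius of convergence at 0: 5/6.
At -(sqrt(5))*i: a pole of order 1; residue (-170151/647185) + ((9641/3235925)*sqrt(5))*i.
At (sqrt(5))*i: a pole of order 1; residue (-170151/647185) - ((9641/3235925)*sqrt(5))*i.
At 5/6: a pole of order 2; residue 340302/647185.

Denominator factor (σ**2 + 5): discriminant -20, complex-conjugate roots (sqrt(5))*i and -(sqrt(5))*i; poles of order 1, moduli sqrt(5) and sqrt(5).
Denominator factor (σ - 5/6)^2: pole of order 2 at 5/6, modulus 5/6.
The radius of convergence is the smallest modulus among the singular points: 5/6.
The factor σ**2 + 5 splits as (σ - a)(σ - a') with a = -(sqrt(5))*i, a' = (sqrt(5))*i. At the order-1 pole a set g(σ) = (σ - a)*f(σ) = [(25*σ**2/33 + 31*σ/14 - 13/18)/(σ - 5/6)**2] / (σ - a').
Simple pole: residue = g(a) at a = -(sqrt(5))*i, which is (-170151/647185) + ((9641/3235925)*sqrt(5))*i.
The factor σ**2 + 5 splits as (σ - a)(σ - a') with a = (sqrt(5))*i, a' = -(sqrt(5))*i. At the order-1 pole a set g(σ) = (σ - a)*f(σ) = [(25*σ**2/33 + 31*σ/14 - 13/18)/(σ - 5/6)**2] / (σ - a').
Simple pole: residue = g(a) at a = (sqrt(5))*i, which is (-170151/647185) - ((9641/3235925)*sqrt(5))*i.
At the order-2 pole 5/6 set g(σ) = (σ - (5/6))^2*f(σ) = (25*σ**2/33 + 31*σ/14 - 13/18)/(σ**2 + 5).
Order-2 pole: residue = g'(a); g'(5/6) = 340302/647185, so the residue is 340302/647185.
List the singular points by increasing real part (a conjugate pair: the negative imaginary part first).


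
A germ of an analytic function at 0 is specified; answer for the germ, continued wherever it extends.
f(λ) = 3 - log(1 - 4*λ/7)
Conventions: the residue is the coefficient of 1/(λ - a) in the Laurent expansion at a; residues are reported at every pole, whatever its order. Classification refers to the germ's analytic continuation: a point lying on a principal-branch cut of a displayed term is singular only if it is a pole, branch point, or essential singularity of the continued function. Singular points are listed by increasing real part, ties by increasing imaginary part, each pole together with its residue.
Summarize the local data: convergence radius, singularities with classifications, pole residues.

Branch term (-1)*log(1 - λ/(7/4)): its argument vanishes at λ = 7/4, a logarithmic branch point, modulus 7/4.
The radius of convergence is the smallest modulus among the singular points: 7/4.

Radius of convergence at 0: 7/4.
At 7/4: a logarithmic branch point.


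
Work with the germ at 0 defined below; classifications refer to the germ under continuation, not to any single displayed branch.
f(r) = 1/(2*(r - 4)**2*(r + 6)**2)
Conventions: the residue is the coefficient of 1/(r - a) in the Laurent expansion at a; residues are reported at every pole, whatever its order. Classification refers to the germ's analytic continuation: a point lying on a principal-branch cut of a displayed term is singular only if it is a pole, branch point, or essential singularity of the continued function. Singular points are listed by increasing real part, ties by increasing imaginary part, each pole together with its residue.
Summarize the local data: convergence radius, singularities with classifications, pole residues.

Radius of convergence at 0: 4.
At -6: a pole of order 2; residue 1/1000.
At 4: a pole of order 2; residue -1/1000.

Denominator factor (r + 6)^2: pole of order 2 at -6, modulus 6.
Denominator factor (r - 4)^2: pole of order 2 at 4, modulus 4.
The radius of convergence is the smallest modulus among the singular points: 4.
At the order-2 pole -6 set g(r) = (r - (-6))^2*f(r) = 1/(2*(r - 4)**2).
Order-2 pole: residue = g'(a); g'(-6) = 1/1000, so the residue is 1/1000.
At the order-2 pole 4 set g(r) = (r - (4))^2*f(r) = 1/(2*(r + 6)**2).
Order-2 pole: residue = g'(a); g'(4) = -1/1000, so the residue is -1/1000.
List the singular points by increasing real part (a conjugate pair: the negative imaginary part first).


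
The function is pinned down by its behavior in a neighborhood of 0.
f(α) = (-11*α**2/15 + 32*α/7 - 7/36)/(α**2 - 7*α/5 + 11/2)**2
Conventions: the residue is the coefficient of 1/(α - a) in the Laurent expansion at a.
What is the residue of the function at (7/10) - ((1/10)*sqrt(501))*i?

The residue is -((4625/4518018)*sqrt(501))*i.

The factor α**2 - 7*α/5 + 11/2 splits as (α - a)(α - a') with a = (7/10) - ((1/10)*sqrt(501))*i, a' = (7/10) + ((1/10)*sqrt(501))*i. At the order-2 pole a set g(α) = (α - a)^2*f(α) = [-11*α**2/15 + 32*α/7 - 7/36] / (α - a')^2.
Order-2 pole: residue = g'(a); g'((7/10) - ((1/10)*sqrt(501))*i) = -((4625/4518018)*sqrt(501))*i, so the residue is -((4625/4518018)*sqrt(501))*i.


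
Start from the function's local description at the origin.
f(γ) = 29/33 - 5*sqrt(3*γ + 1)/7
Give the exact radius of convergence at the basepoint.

The radius of convergence is 1/3.

Branch term (-5/7)*sqrt(1 - γ/(-1/3)): its argument vanishes at γ = -1/3, a square-root branch point, modulus 1/3.
The radius of convergence is the smallest modulus among the singular points: 1/3.


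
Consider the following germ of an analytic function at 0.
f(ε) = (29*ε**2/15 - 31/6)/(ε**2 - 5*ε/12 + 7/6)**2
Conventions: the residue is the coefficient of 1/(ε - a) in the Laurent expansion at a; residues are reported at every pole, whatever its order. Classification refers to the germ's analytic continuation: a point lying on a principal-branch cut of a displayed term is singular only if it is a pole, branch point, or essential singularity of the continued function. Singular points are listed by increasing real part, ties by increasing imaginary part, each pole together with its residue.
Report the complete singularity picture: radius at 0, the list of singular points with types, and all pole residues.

Radius of convergence at 0: (1/6)*sqrt(42).
At (5/24) - ((1/24)*sqrt(647))*i: a pole of order 2; residue -((50304/2093045)*sqrt(647))*i.
At (5/24) + ((1/24)*sqrt(647))*i: a pole of order 2; residue ((50304/2093045)*sqrt(647))*i.

Denominator factor (ε**2 - 5*ε/12 + 7/6)^2: discriminant -647/144, complex-conjugate roots (5/24) + ((1/24)*sqrt(647))*i and (5/24) - ((1/24)*sqrt(647))*i; poles of order 2, moduli (1/6)*sqrt(42) and (1/6)*sqrt(42).
The radius of convergence is the smallest modulus among the singular points: (1/6)*sqrt(42).
The factor ε**2 - 5*ε/12 + 7/6 splits as (ε - a)(ε - a') with a = (5/24) - ((1/24)*sqrt(647))*i, a' = (5/24) + ((1/24)*sqrt(647))*i. At the order-2 pole a set g(ε) = (ε - a)^2*f(ε) = [29*ε**2/15 - 31/6] / (ε - a')^2.
Order-2 pole: residue = g'(a); g'((5/24) - ((1/24)*sqrt(647))*i) = -((50304/2093045)*sqrt(647))*i, so the residue is -((50304/2093045)*sqrt(647))*i.
The factor ε**2 - 5*ε/12 + 7/6 splits as (ε - a)(ε - a') with a = (5/24) + ((1/24)*sqrt(647))*i, a' = (5/24) - ((1/24)*sqrt(647))*i. At the order-2 pole a set g(ε) = (ε - a)^2*f(ε) = [29*ε**2/15 - 31/6] / (ε - a')^2.
Order-2 pole: residue = g'(a); g'((5/24) + ((1/24)*sqrt(647))*i) = ((50304/2093045)*sqrt(647))*i, so the residue is ((50304/2093045)*sqrt(647))*i.
List the singular points by increasing real part (a conjugate pair: the negative imaginary part first).


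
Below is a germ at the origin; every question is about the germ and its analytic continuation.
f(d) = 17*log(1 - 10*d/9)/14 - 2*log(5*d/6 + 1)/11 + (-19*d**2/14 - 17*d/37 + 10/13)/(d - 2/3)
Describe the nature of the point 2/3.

The denominator factor d - 2/3 vanishes at 2/3 and appears to the power 1; the numerator there equals -4250/30303, nonzero, and no other factor vanishes.
The branch terms are analytic at this point.
Hence a pole whose order is the multiplicity, 1.

The point is a pole of order 1.


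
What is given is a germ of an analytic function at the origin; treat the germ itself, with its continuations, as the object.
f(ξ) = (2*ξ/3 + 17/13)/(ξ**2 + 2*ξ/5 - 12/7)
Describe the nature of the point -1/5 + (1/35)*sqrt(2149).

The point is a pole of order 1.

The denominator factor ξ**2 + 2*ξ/5 - 12/7 vanishes at -1/5 + (1/35)*sqrt(2149) and appears to the power 1; the numerator there equals 229/195 + (2/105)*sqrt(2149), nonzero, and no other factor vanishes.
Hence a pole whose order is the multiplicity, 1.


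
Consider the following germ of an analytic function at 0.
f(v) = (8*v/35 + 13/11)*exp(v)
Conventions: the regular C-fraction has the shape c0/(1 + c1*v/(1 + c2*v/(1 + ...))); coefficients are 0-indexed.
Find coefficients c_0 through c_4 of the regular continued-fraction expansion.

The regular C-fraction coefficients are [13/11, -543/455, 302593/494130, -20912255/109538666, 51274451603/250334583714].

Taylor coefficients (expand at 0): a_0 = 13/11, a_1 = 543/385, a_2 = 631/770, a_3 = 719/2310, a_4 = 269/3080.
c0 = a_0 = 13/11. Peel one level at a time: if S = 1 + c*v/S' with S'(0) = 1, then c is the v-coefficient of S and S' = c*v/(S - 1).
S_1 = c0/f = 1 + (-543/455)*v + (302593/414050)*v^2 + ...; c1 = -543/455.
S_2 = c1*v/(S_1 - 1) = 1 + (302593/494130)*v + (45961/393132)*v^2 + ...; c2 = 302593/494130.
S_3 = c2*v/(S_2 - 1) = 1 + (-20912255/109538666)*v + (128894339665/3296250851364)*v^2 + ...; c3 = -20912255/109538666.
S_4 = c3*v/(S_3 - 1) = 1 + (51274451603/250334583714)*v + ...; c4 = 51274451603/250334583714.


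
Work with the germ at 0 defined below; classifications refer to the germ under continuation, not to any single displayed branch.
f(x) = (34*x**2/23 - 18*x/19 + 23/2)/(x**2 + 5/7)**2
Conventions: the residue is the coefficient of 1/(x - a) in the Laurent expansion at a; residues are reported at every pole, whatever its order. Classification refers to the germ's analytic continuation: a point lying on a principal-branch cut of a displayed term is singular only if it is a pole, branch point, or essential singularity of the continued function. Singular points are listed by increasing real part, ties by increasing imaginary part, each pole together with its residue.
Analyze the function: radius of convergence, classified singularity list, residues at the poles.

Radius of convergence at 0: (1/7)*sqrt(35).
At -((1/7)*sqrt(35))*i: a pole of order 2; residue ((4043/4600)*sqrt(35))*i.
At ((1/7)*sqrt(35))*i: a pole of order 2; residue -((4043/4600)*sqrt(35))*i.

Denominator factor (x**2 + 5/7)^2: discriminant -20/7, complex-conjugate roots ((1/7)*sqrt(35))*i and -((1/7)*sqrt(35))*i; poles of order 2, moduli (1/7)*sqrt(35) and (1/7)*sqrt(35).
The radius of convergence is the smallest modulus among the singular points: (1/7)*sqrt(35).
The factor x**2 + 5/7 splits as (x - a)(x - a') with a = -((1/7)*sqrt(35))*i, a' = ((1/7)*sqrt(35))*i. At the order-2 pole a set g(x) = (x - a)^2*f(x) = [34*x**2/23 - 18*x/19 + 23/2] / (x - a')^2.
Order-2 pole: residue = g'(a); g'(-((1/7)*sqrt(35))*i) = ((4043/4600)*sqrt(35))*i, so the residue is ((4043/4600)*sqrt(35))*i.
The factor x**2 + 5/7 splits as (x - a)(x - a') with a = ((1/7)*sqrt(35))*i, a' = -((1/7)*sqrt(35))*i. At the order-2 pole a set g(x) = (x - a)^2*f(x) = [34*x**2/23 - 18*x/19 + 23/2] / (x - a')^2.
Order-2 pole: residue = g'(a); g'(((1/7)*sqrt(35))*i) = -((4043/4600)*sqrt(35))*i, so the residue is -((4043/4600)*sqrt(35))*i.
List the singular points by increasing real part (a conjugate pair: the negative imaginary part first).


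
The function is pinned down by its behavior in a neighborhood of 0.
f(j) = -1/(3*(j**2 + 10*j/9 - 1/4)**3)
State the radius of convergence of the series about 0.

The radius of convergence is -5/9 + (1/18)*sqrt(181).

Denominator factor (j**2 + 10*j/9 - 1/4)^3: discriminant 181/81, real irrational roots -5/9 + (1/18)*sqrt(181) and -5/9 - (1/18)*sqrt(181); poles of order 3, moduli -5/9 + (1/18)*sqrt(181) and 5/9 + (1/18)*sqrt(181).
The radius of convergence is the smallest modulus among the singular points: -5/9 + (1/18)*sqrt(181).


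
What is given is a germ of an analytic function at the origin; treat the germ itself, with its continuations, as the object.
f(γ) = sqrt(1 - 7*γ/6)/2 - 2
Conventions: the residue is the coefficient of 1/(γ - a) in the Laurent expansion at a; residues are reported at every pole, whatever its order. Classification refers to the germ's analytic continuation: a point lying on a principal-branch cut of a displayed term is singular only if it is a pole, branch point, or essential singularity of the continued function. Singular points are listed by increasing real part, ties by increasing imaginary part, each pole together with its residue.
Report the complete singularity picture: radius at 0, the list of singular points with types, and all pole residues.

Radius of convergence at 0: 6/7.
At 6/7: an algebraic (square-root) branch point.

Branch term (1/2)*sqrt(1 - γ/(6/7)): its argument vanishes at γ = 6/7, a square-root branch point, modulus 6/7.
The radius of convergence is the smallest modulus among the singular points: 6/7.


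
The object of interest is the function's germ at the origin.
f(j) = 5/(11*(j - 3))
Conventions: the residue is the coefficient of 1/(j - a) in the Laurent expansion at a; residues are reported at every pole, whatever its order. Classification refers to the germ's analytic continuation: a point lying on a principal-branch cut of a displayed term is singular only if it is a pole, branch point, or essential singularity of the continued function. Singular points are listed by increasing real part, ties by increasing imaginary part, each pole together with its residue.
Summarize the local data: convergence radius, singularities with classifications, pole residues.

Denominator factor (j - 3): pole of order 1 at 3, modulus 3.
The radius of convergence is the smallest modulus among the singular points: 3.
At the order-1 pole 3 set g(j) = (j - (3))*f(j) = 5/11.
Simple pole: residue = g(a) at a = 3, which is 5/11.

Radius of convergence at 0: 3.
At 3: a pole of order 1; residue 5/11.


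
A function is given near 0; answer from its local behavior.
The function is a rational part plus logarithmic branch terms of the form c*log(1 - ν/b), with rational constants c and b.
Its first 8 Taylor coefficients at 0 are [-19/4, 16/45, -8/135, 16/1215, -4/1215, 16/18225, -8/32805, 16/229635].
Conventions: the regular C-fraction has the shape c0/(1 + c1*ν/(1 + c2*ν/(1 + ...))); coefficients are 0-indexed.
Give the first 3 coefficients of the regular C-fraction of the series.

Taylor coefficients (read off): a_0 = -19/4, a_1 = 16/45, a_2 = -8/135.
c0 = a_0 = -19/4. Peel one level at a time: if S = 1 + c*ν/S' with S'(0) = 1, then c is the ν-coefficient of S and S' = c*ν/(S - 1).
S_1 = c0/f = 1 + (64/855)*ν + (-5024/731025)*ν^2 + ...; c1 = 64/855.
S_2 = c1*ν/(S_1 - 1) = 1 + (157/1710)*ν + ...; c2 = 157/1710.

The regular C-fraction coefficients are [-19/4, 64/855, 157/1710].


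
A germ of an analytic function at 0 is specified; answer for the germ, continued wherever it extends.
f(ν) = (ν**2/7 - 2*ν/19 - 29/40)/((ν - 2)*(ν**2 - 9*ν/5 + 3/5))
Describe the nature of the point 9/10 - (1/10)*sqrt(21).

The point is a pole of order 1.

The denominator factor ν**2 - 9*ν/5 + 3/5 vanishes at 9/10 - (1/10)*sqrt(21) and appears to the power 1; the numerator there equals -17929/26600 - (101/6650)*sqrt(21), nonzero, and no other factor vanishes.
Hence a pole whose order is the multiplicity, 1.


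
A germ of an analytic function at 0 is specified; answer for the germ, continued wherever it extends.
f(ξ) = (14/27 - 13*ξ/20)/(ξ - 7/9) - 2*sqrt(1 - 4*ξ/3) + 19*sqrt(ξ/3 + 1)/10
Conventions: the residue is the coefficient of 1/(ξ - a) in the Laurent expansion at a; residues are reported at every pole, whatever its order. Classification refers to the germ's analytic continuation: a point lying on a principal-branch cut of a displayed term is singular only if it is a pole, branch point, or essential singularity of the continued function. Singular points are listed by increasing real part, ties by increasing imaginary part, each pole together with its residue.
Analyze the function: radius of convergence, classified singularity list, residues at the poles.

Denominator factor (ξ - 7/9): pole of order 1 at 7/9, modulus 7/9.
Branch term (-2)*sqrt(1 - ξ/(3/4)): its argument vanishes at ξ = 3/4, a square-root branch point, modulus 3/4.
Branch term (19/10)*sqrt(1 - ξ/(-3)): its argument vanishes at ξ = -3, a square-root branch point, modulus 3.
The radius of convergence is the smallest modulus among the singular points: 3/4.
The branch terms are analytic at 7/9 and contribute nothing to the residue; only the rational part matters.
At the order-1 pole 7/9 set g(ξ) = (ξ - (7/9))*(rational part) = 14/27 - 13*ξ/20.
Simple pole: residue = g(a) at a = 7/9, which is 7/540.
List the singular points by increasing real part (a conjugate pair: the negative imaginary part first).

Radius of convergence at 0: 3/4.
At -3: an algebraic (square-root) branch point.
At 3/4: an algebraic (square-root) branch point.
At 7/9: a pole of order 1; residue 7/540.


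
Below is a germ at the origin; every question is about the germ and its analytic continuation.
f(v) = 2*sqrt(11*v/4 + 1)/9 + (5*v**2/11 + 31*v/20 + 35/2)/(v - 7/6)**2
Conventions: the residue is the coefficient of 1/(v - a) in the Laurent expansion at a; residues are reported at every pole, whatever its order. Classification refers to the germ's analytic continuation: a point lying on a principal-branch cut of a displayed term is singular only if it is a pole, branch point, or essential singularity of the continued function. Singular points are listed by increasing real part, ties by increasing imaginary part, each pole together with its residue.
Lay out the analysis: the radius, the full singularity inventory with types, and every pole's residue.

Radius of convergence at 0: 4/11.
At -4/11: an algebraic (square-root) branch point.
At 7/6: a pole of order 2; residue 1723/660.

Denominator factor (v - 7/6)^2: pole of order 2 at 7/6, modulus 7/6.
Branch term (2/9)*sqrt(1 - v/(-4/11)): its argument vanishes at v = -4/11, a square-root branch point, modulus 4/11.
The radius of convergence is the smallest modulus among the singular points: 4/11.
The branch term is analytic at 7/6 and contributes nothing to the residue; only the rational part matters.
At the order-2 pole 7/6 set g(v) = (v - (7/6))^2*(rational part) = 5*v**2/11 + 31*v/20 + 35/2.
Order-2 pole: residue = g'(a); g'(7/6) = 1723/660, so the residue is 1723/660.
List the singular points by increasing real part (a conjugate pair: the negative imaginary part first).


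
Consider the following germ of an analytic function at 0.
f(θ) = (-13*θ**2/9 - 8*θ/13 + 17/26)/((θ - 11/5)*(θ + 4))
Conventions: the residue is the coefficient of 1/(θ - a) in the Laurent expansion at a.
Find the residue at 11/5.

The residue is -3461/2790.

At the order-1 pole 11/5 set g(θ) = (θ - (11/5))*f(θ) = (-13*θ**2/9 - 8*θ/13 + 17/26)/(θ + 4).
Simple pole: residue = g(a) at a = 11/5, which is -3461/2790.


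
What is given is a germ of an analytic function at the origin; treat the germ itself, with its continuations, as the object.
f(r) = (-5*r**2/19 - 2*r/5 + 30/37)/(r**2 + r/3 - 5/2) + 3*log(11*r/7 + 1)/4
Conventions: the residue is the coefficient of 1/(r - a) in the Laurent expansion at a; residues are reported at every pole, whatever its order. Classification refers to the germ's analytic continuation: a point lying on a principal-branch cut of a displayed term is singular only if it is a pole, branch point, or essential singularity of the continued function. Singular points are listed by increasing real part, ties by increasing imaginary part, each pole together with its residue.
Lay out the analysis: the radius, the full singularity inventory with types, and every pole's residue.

Denominator factor (r**2 + r/3 - 5/2): discriminant 91/9, real irrational roots -1/6 + (1/6)*sqrt(91) and -1/6 - (1/6)*sqrt(91); poles of order 1, moduli -1/6 + (1/6)*sqrt(91) and 1/6 + (1/6)*sqrt(91).
Branch term (3/4)*log(1 - r/(-7/11)): its argument vanishes at r = -7/11, a logarithmic branch point, modulus 7/11.
The radius of convergence is the smallest modulus among the singular points: 7/11.
The branch term is analytic at -1/6 - (1/6)*sqrt(91) and contributes nothing to the residue; only the rational part matters.
The factor r**2 + r/3 - 5/2 splits as (r - a)(r - a') with a = -1/6 - (1/6)*sqrt(91), a' = -1/6 + (1/6)*sqrt(91). At the order-1 pole a set g(r) = (r - a)*(rational part) = [-5*r**2/19 - 2*r/5 + 30/37] / (r - a').
Simple pole: residue = g(a) at a = -1/6 - (1/6)*sqrt(91), which is -89/570 - (6484/959595)*sqrt(91).
The branch term is analytic at -1/6 + (1/6)*sqrt(91) and contributes nothing to the residue; only the rational part matters.
The factor r**2 + r/3 - 5/2 splits as (r - a)(r - a') with a = -1/6 + (1/6)*sqrt(91), a' = -1/6 - (1/6)*sqrt(91). At the order-1 pole a set g(r) = (r - a)*(rational part) = [-5*r**2/19 - 2*r/5 + 30/37] / (r - a').
Simple pole: residue = g(a) at a = -1/6 + (1/6)*sqrt(91), which is -89/570 + (6484/959595)*sqrt(91).
List the singular points by increasing real part (a conjugate pair: the negative imaginary part first).

Radius of convergence at 0: 7/11.
At -1/6 - (1/6)*sqrt(91): a pole of order 1; residue -89/570 - (6484/959595)*sqrt(91).
At -7/11: a logarithmic branch point.
At -1/6 + (1/6)*sqrt(91): a pole of order 1; residue -89/570 + (6484/959595)*sqrt(91).


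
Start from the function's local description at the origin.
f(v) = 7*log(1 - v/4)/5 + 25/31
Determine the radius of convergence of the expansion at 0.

The radius of convergence is 4.

Branch term (7/5)*log(1 - v/(4)): its argument vanishes at v = 4, a logarithmic branch point, modulus 4.
The radius of convergence is the smallest modulus among the singular points: 4.


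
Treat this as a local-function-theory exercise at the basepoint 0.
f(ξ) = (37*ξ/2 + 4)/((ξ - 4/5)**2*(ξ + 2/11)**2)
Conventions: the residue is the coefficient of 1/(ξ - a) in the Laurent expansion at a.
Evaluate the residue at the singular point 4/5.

At the order-2 pole 4/5 set g(ξ) = (ξ - (4/5))^2*f(ξ) = (37*ξ/2 + 4)/(ξ + 2/11)**2.
Order-2 pole: residue = g'(a); g'(4/5) = -3233725/157464, so the residue is -3233725/157464.

The residue is -3233725/157464.


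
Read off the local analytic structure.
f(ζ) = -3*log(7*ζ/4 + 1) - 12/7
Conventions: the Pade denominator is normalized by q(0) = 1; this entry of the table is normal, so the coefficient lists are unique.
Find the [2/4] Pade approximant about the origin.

The Pade approximant has numerator coefficients [-12/7, -49019/5484, -1804873/219360]; denominator coefficients [1, 35399/16452, 585599/658080, -112847/1316160, 1495823/63175680].

Taylor coefficients needed (expand at 0): a_0 = -12/7, a_1 = -21/4, a_2 = 147/32, a_3 = -343/64, a_4 = 7203/1024, a_5 = -50421/5120, a_6 = 117649/8192.
Write the denominator as Q(ζ) = 1 + q1*ζ + q2*ζ^2 + q3*ζ^3 + q4*ζ^4. Requiring Q*f - P = O(ζ^7) with deg P <= 2 kills the coefficients of ζ^3..ζ^6 in Q*f:
  ζ^3: a_3 + q1*a_2 + q2*a_1 + q3*a_0 = 0, i.e. -343/64 + (147/32)*q1 + (-21/4)*q2 + (-12/7)*q3 = 0.
  ζ^4: a_4 + q1*a_3 + q2*a_2 + q3*a_1 + q4*a_0 = 0, i.e. 7203/1024 + (-343/64)*q1 + (147/32)*q2 + (-21/4)*q3 + (-12/7)*q4 = 0.
  ζ^5: a_5 + q1*a_4 + q2*a_3 + q3*a_2 + q4*a_1 = 0, i.e. -50421/5120 + (7203/1024)*q1 + (-343/64)*q2 + (147/32)*q3 + (-21/4)*q4 = 0.
  ζ^6: a_6 + q1*a_5 + q2*a_4 + q3*a_3 + q4*a_2 = 0, i.e. 117649/8192 + (-50421/5120)*q1 + (7203/1024)*q2 + (-343/64)*q3 + (147/32)*q4 = 0.
Solving this linear system: q1 = 35399/16452, q2 = 585599/658080, q3 = -112847/1316160, q4 = 1495823/63175680.
The numerator is Q*f truncated at degree 2: P0 = a_0 = -12/7; P1 = a_1 + q1*a_0 = -49019/5484; P2 = a_2 + q1*a_1 + q2*a_0 = -1804873/219360.


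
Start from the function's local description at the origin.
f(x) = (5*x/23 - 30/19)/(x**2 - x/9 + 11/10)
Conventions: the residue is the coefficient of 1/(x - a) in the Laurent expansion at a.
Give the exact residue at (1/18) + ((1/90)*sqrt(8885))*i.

The factor x**2 - x/9 + 11/10 splits as (x - a)(x - a') with a = (1/18) + ((1/90)*sqrt(8885))*i, a' = (1/18) - ((1/90)*sqrt(8885))*i. At the order-1 pole a set g(x) = (x - a)*f(x) = [5*x/23 - 30/19] / (x - a').
Simple pole: residue = g(a) at a = (1/18) + ((1/90)*sqrt(8885))*i, which is (5/46) + ((12325/1553098)*sqrt(8885))*i.

The residue is (5/46) + ((12325/1553098)*sqrt(8885))*i.


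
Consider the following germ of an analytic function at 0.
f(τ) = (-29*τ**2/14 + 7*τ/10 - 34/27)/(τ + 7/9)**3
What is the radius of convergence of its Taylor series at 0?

Denominator factor (τ + 7/9)^3: pole of order 3 at -7/9, modulus 7/9.
The radius of convergence is the smallest modulus among the singular points: 7/9.

The radius of convergence is 7/9.


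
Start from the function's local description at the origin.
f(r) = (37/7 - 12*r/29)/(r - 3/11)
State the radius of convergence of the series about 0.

The radius of convergence is 3/11.

Denominator factor (r - 3/11): pole of order 1 at 3/11, modulus 3/11.
The radius of convergence is the smallest modulus among the singular points: 3/11.


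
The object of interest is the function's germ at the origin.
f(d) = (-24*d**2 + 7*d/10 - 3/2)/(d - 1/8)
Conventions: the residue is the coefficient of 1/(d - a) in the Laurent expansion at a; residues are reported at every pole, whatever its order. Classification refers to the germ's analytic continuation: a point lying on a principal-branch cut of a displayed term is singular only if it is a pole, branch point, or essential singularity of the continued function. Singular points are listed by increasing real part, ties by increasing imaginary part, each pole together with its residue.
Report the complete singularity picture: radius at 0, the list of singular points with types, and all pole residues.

Radius of convergence at 0: 1/8.
At 1/8: a pole of order 1; residue -143/80.

Denominator factor (d - 1/8): pole of order 1 at 1/8, modulus 1/8.
The radius of convergence is the smallest modulus among the singular points: 1/8.
At the order-1 pole 1/8 set g(d) = (d - (1/8))*f(d) = -24*d**2 + 7*d/10 - 3/2.
Simple pole: residue = g(a) at a = 1/8, which is -143/80.


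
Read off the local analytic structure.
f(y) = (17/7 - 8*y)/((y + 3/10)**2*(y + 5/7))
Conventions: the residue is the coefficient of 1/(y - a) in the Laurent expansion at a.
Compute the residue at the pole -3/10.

At the order-2 pole -3/10 set g(y) = (y - (-3/10))^2*f(y) = (17/7 - 8*y)/(y + 5/7).
Order-2 pole: residue = g'(a); g'(-3/10) = -39900/841, so the residue is -39900/841.

The residue is -39900/841.


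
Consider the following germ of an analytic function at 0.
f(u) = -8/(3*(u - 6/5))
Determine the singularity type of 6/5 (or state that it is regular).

The point is a pole of order 1.

The denominator factor u - 6/5 vanishes at 6/5 and appears to the power 1; the numerator there equals -8/3, nonzero, and no other factor vanishes.
Hence a pole whose order is the multiplicity, 1.


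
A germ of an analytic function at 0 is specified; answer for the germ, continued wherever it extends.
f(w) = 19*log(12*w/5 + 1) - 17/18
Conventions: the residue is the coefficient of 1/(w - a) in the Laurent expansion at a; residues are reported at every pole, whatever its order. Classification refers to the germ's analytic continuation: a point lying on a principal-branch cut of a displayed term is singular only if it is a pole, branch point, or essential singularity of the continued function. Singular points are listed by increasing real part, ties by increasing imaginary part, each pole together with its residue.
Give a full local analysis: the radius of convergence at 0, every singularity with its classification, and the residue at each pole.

Branch term (19)*log(1 - w/(-5/12)): its argument vanishes at w = -5/12, a logarithmic branch point, modulus 5/12.
The radius of convergence is the smallest modulus among the singular points: 5/12.

Radius of convergence at 0: 5/12.
At -5/12: a logarithmic branch point.


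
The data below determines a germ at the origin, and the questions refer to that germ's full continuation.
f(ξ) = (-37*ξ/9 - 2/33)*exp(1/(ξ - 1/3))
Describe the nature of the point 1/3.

The point is an essential singularity.

The exponent 1/(ξ - (1/3)) has a pole at 1/3, so exp(1/(ξ - (1/3))) takes every nonzero value near it: an essential singularity (not a pole of any order).


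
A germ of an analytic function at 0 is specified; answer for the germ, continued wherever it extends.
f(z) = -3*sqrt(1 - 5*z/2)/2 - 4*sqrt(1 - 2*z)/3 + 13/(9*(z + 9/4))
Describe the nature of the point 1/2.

The point is an algebraic (square-root) branch point.

The term (-4/3)*sqrt(1 - z/(1/2)) has argument 1 - 1/2/(1/2) = 0 at 1/2: a square-root (algebraic, two-sheeted) branch point; the remaining terms are analytic or single-valued there.


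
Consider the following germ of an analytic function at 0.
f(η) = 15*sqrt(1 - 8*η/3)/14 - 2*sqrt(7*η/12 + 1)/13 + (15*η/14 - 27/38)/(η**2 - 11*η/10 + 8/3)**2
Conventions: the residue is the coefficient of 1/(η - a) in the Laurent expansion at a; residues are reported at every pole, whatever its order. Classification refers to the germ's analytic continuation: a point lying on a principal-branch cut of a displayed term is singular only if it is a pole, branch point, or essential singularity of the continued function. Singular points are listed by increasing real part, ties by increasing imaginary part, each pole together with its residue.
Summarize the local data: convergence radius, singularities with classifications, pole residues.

Radius of convergence at 0: 3/8.
At -12/7: an algebraic (square-root) branch point.
At 3/8: an algebraic (square-root) branch point.
At (11/20) - ((1/60)*sqrt(8511))*i: a pole of order 2; residue -((96750/1070459677)*sqrt(8511))*i.
At (11/20) + ((1/60)*sqrt(8511))*i: a pole of order 2; residue ((96750/1070459677)*sqrt(8511))*i.

Denominator factor (η**2 - 11*η/10 + 8/3)^2: discriminant -2837/300, complex-conjugate roots (11/20) + ((1/60)*sqrt(8511))*i and (11/20) - ((1/60)*sqrt(8511))*i; poles of order 2, moduli (2/3)*sqrt(6) and (2/3)*sqrt(6).
Branch term (-2/13)*sqrt(1 - η/(-12/7)): its argument vanishes at η = -12/7, a square-root branch point, modulus 12/7.
Branch term (15/14)*sqrt(1 - η/(3/8)): its argument vanishes at η = 3/8, a square-root branch point, modulus 3/8.
The radius of convergence is the smallest modulus among the singular points: 3/8.
The branch terms are analytic at (11/20) - ((1/60)*sqrt(8511))*i and contribute nothing to the residue; only the rational part matters.
The factor η**2 - 11*η/10 + 8/3 splits as (η - a)(η - a') with a = (11/20) - ((1/60)*sqrt(8511))*i, a' = (11/20) + ((1/60)*sqrt(8511))*i. At the order-2 pole a set g(η) = (η - a)^2*(rational part) = [15*η/14 - 27/38] / (η - a')^2.
Order-2 pole: residue = g'(a); g'((11/20) - ((1/60)*sqrt(8511))*i) = -((96750/1070459677)*sqrt(8511))*i, so the residue is -((96750/1070459677)*sqrt(8511))*i.
The branch terms are analytic at (11/20) + ((1/60)*sqrt(8511))*i and contribute nothing to the residue; only the rational part matters.
The factor η**2 - 11*η/10 + 8/3 splits as (η - a)(η - a') with a = (11/20) + ((1/60)*sqrt(8511))*i, a' = (11/20) - ((1/60)*sqrt(8511))*i. At the order-2 pole a set g(η) = (η - a)^2*(rational part) = [15*η/14 - 27/38] / (η - a')^2.
Order-2 pole: residue = g'(a); g'((11/20) + ((1/60)*sqrt(8511))*i) = ((96750/1070459677)*sqrt(8511))*i, so the residue is ((96750/1070459677)*sqrt(8511))*i.
List the singular points by increasing real part (a conjugate pair: the negative imaginary part first).


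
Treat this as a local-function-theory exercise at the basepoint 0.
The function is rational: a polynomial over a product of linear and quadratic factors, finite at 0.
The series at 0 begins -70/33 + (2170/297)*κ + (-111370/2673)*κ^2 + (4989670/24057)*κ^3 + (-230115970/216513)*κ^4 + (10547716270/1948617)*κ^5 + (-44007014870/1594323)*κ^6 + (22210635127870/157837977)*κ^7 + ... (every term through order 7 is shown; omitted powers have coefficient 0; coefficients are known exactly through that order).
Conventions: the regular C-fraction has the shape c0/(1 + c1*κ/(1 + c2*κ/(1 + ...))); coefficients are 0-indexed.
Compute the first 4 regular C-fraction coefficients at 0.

The regular C-fraction coefficients are [-70/33, 31/9, 70/31, -397/217].

Taylor coefficients (read off): a_0 = -70/33, a_1 = 2170/297, a_2 = -111370/2673, a_3 = 4989670/24057.
c0 = a_0 = -70/33. Peel one level at a time: if S = 1 + c*κ/S' with S'(0) = 1, then c is the κ-coefficient of S and S' = c*κ/(S - 1).
S_1 = c0/f = 1 + (31/9)*κ + (-70/9)*κ^2 + ...; c1 = 31/9.
S_2 = c1*κ/(S_1 - 1) = 1 + (70/31)*κ + (3970/961)*κ^2 + ...; c2 = 70/31.
S_3 = c2*κ/(S_2 - 1) = 1 + (-397/217)*κ + ...; c3 = -397/217.


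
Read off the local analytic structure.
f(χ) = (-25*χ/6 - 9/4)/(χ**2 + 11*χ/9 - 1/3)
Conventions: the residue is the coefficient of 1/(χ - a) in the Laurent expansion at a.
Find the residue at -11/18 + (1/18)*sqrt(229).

The factor χ**2 + 11*χ/9 - 1/3 splits as (χ - a)(χ - a') with a = -11/18 + (1/18)*sqrt(229), a' = -11/18 - (1/18)*sqrt(229). At the order-1 pole a set g(χ) = (χ - a)*f(χ) = [-25*χ/6 - 9/4] / (χ - a').
Simple pole: residue = g(a) at a = -11/18 + (1/18)*sqrt(229), which is -25/12 + (8/687)*sqrt(229).

The residue is -25/12 + (8/687)*sqrt(229).


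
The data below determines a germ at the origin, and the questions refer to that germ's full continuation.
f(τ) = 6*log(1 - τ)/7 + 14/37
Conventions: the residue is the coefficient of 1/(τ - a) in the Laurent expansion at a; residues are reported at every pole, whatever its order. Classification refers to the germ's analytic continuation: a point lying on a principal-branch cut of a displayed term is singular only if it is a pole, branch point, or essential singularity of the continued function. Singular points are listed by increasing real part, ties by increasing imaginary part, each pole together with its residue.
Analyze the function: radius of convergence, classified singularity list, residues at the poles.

Branch term (6/7)*log(1 - τ/(1)): its argument vanishes at τ = 1, a logarithmic branch point, modulus 1.
The radius of convergence is the smallest modulus among the singular points: 1.

Radius of convergence at 0: 1.
At 1: a logarithmic branch point.


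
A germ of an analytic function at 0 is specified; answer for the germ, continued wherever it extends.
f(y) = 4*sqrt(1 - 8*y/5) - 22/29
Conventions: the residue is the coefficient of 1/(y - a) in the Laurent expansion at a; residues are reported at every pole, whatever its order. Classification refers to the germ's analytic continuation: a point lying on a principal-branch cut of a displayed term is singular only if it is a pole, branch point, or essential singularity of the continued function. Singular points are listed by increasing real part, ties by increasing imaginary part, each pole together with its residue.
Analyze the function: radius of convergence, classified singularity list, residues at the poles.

Radius of convergence at 0: 5/8.
At 5/8: an algebraic (square-root) branch point.

Branch term (4)*sqrt(1 - y/(5/8)): its argument vanishes at y = 5/8, a square-root branch point, modulus 5/8.
The radius of convergence is the smallest modulus among the singular points: 5/8.


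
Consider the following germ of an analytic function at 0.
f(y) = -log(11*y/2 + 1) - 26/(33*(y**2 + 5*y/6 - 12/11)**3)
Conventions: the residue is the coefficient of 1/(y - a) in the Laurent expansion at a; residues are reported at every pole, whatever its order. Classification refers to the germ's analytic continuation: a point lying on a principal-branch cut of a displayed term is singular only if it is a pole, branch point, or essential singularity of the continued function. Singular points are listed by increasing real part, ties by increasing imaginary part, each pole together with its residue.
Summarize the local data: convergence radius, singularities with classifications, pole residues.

Denominator factor (y**2 + 5*y/6 - 12/11)^3: discriminant 2003/396, real irrational roots -5/12 + (1/132)*sqrt(22033) and -5/12 - (1/132)*sqrt(22033); poles of order 3, moduli -5/12 + (1/132)*sqrt(22033) and 5/12 + (1/132)*sqrt(22033).
Branch term (-1)*log(1 - y/(-2/11)): its argument vanishes at y = -2/11, a logarithmic branch point, modulus 2/11.
The radius of convergence is the smallest modulus among the singular points: 2/11.
The branch term is analytic at -5/12 - (1/132)*sqrt(22033) and contributes nothing to the residue; only the rational part matters.
The factor y**2 + 5*y/6 - 12/11 splits as (y - a)(y - a') with a = -5/12 - (1/132)*sqrt(22033), a' = -5/12 + (1/132)*sqrt(22033). At the order-3 pole a set g(y) = (y - a)^3*(rational part) = [-26/33] / (y - a')^3.
Order-3 pole: residue = g''(a)/2; g''(-5/12 - (1/132)*sqrt(22033)) = (8895744/8036054027)*sqrt(22033), so the residue is (4447872/8036054027)*sqrt(22033).
The branch term is analytic at -5/12 + (1/132)*sqrt(22033) and contributes nothing to the residue; only the rational part matters.
The factor y**2 + 5*y/6 - 12/11 splits as (y - a)(y - a') with a = -5/12 + (1/132)*sqrt(22033), a' = -5/12 - (1/132)*sqrt(22033). At the order-3 pole a set g(y) = (y - a)^3*(rational part) = [-26/33] / (y - a')^3.
Order-3 pole: residue = g''(a)/2; g''(-5/12 + (1/132)*sqrt(22033)) = -(8895744/8036054027)*sqrt(22033), so the residue is -(4447872/8036054027)*sqrt(22033).
List the singular points by increasing real part (a conjugate pair: the negative imaginary part first).

Radius of convergence at 0: 2/11.
At -5/12 - (1/132)*sqrt(22033): a pole of order 3; residue (4447872/8036054027)*sqrt(22033).
At -2/11: a logarithmic branch point.
At -5/12 + (1/132)*sqrt(22033): a pole of order 3; residue -(4447872/8036054027)*sqrt(22033).
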